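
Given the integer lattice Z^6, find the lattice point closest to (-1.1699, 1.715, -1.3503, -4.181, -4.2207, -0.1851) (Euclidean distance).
(-1, 2, -1, -4, -4, 0)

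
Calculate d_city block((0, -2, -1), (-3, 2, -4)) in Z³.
10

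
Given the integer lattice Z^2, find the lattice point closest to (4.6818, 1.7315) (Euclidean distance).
(5, 2)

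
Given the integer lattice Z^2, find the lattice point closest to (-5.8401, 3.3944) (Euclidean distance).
(-6, 3)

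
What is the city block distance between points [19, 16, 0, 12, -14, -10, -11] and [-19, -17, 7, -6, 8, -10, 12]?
141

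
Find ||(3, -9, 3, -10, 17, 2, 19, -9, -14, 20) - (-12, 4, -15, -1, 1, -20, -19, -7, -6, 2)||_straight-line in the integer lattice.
58.0948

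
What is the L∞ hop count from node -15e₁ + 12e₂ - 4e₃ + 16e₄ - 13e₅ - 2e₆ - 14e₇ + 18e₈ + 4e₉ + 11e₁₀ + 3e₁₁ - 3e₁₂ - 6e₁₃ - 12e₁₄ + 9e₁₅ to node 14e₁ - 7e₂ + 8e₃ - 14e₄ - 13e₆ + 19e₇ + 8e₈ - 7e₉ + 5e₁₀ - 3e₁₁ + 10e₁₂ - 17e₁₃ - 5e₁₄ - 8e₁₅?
33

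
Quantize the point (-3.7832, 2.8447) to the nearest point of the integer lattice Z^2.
(-4, 3)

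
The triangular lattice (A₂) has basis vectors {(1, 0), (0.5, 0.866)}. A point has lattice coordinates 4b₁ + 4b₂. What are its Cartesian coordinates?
(6, 3.464)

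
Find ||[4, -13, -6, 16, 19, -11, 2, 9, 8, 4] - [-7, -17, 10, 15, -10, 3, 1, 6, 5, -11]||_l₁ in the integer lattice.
97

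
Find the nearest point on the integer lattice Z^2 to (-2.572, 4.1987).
(-3, 4)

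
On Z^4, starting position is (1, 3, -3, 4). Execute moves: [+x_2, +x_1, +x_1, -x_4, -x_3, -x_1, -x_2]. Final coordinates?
(2, 3, -4, 3)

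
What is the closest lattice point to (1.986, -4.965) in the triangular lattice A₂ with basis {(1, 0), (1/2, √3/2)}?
(2, -5.196)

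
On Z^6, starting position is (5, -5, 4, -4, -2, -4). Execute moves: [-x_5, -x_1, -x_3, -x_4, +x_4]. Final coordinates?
(4, -5, 3, -4, -3, -4)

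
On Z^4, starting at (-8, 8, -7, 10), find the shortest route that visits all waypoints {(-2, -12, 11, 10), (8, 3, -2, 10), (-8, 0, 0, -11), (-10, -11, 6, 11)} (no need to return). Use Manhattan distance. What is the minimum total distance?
120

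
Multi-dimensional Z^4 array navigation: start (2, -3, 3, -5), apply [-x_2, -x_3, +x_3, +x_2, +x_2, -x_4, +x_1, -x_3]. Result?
(3, -2, 2, -6)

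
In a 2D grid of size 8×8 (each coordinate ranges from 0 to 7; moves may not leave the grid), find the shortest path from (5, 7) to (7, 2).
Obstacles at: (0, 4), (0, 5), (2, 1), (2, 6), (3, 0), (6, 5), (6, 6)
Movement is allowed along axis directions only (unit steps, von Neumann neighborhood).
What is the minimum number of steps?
7
(one shortest path: (5, 7) → (6, 7) → (7, 7) → (7, 6) → (7, 5) → (7, 4) → (7, 3) → (7, 2))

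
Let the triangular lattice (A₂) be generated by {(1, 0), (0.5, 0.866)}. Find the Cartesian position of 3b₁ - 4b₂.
(1, -3.464)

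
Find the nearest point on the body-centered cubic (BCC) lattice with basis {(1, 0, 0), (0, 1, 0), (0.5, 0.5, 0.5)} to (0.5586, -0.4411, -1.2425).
(0.5, -0.5, -1.5)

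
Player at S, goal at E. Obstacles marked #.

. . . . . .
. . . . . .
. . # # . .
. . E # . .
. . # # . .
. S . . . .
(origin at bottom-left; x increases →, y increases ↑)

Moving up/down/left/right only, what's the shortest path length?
3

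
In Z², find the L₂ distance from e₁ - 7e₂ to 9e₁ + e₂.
11.3137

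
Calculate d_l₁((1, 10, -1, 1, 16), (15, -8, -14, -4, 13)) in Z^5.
53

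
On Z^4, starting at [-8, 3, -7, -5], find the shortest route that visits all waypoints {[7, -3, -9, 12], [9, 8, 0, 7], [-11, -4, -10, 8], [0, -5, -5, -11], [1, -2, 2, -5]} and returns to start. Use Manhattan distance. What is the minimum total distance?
150
(one optimal route: (-8, 3, -7, -5) → (-11, -4, -10, 8) → (7, -3, -9, 12) → (9, 8, 0, 7) → (1, -2, 2, -5) → (0, -5, -5, -11) → (-8, 3, -7, -5))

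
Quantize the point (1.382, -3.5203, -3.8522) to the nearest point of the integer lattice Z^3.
(1, -4, -4)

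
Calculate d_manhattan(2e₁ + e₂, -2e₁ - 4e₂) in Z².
9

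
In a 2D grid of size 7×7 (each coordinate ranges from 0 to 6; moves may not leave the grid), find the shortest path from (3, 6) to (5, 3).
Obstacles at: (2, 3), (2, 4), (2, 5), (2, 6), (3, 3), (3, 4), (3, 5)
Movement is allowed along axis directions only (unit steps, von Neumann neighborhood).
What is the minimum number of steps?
5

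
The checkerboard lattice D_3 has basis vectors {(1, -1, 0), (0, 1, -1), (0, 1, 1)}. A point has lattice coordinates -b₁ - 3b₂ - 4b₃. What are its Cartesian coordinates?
(-1, -6, -1)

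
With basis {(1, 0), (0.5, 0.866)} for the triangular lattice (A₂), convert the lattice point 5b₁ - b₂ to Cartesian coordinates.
(4.5, -0.866)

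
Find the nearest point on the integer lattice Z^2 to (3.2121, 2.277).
(3, 2)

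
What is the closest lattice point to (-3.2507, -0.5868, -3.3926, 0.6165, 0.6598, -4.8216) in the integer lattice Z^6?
(-3, -1, -3, 1, 1, -5)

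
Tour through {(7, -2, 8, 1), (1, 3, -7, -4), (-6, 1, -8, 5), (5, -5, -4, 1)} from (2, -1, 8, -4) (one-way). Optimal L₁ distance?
67
(one optimal route: (2, -1, 8, -4) → (7, -2, 8, 1) → (5, -5, -4, 1) → (1, 3, -7, -4) → (-6, 1, -8, 5))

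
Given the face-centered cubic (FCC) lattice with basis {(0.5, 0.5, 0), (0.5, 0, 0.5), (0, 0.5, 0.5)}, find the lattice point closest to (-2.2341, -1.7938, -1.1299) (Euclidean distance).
(-2, -2, -1)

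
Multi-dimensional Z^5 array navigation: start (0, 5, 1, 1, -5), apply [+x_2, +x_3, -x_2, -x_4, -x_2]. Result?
(0, 4, 2, 0, -5)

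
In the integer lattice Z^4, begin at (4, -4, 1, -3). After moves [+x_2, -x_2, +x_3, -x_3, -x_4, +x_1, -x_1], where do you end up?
(4, -4, 1, -4)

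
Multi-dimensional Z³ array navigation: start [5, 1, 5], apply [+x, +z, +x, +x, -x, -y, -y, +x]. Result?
(8, -1, 6)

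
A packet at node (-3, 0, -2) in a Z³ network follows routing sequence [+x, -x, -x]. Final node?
(-4, 0, -2)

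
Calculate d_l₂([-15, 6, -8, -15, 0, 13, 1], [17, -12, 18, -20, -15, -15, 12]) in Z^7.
56.3826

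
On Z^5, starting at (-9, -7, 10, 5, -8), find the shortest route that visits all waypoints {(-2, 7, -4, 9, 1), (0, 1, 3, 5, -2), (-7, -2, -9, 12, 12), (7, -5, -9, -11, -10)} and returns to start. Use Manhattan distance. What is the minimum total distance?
202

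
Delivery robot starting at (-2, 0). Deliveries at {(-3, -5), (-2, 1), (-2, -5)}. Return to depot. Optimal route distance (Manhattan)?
14
(one optimal route: (-2, 0) → (-3, -5) → (-2, -5) → (-2, 1) → (-2, 0))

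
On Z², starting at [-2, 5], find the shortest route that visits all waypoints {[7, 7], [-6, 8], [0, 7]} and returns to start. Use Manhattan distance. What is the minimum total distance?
32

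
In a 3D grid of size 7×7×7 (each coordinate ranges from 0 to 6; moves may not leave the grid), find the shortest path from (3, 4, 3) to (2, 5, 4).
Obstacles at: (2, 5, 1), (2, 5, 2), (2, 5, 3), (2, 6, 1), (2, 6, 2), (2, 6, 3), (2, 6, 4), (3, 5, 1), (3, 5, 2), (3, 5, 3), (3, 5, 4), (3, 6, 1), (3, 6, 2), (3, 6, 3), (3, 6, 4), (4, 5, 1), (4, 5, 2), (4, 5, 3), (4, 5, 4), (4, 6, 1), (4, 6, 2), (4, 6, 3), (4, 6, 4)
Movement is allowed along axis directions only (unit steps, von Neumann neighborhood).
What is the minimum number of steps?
3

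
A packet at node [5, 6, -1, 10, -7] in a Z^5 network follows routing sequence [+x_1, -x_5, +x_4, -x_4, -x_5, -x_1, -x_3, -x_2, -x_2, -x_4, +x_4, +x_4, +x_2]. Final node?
(5, 5, -2, 11, -9)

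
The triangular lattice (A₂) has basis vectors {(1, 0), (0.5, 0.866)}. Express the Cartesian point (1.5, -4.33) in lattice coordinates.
4b₁ - 5b₂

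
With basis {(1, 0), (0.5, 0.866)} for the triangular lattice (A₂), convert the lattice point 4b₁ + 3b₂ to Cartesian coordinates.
(5.5, 2.598)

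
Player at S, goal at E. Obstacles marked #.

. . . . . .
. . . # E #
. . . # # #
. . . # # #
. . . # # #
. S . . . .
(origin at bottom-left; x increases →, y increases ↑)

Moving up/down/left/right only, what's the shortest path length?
9
(one shortest path: (1, 0) → (2, 0) → (2, 1) → (2, 2) → (2, 3) → (2, 4) → (2, 5) → (3, 5) → (4, 5) → (4, 4))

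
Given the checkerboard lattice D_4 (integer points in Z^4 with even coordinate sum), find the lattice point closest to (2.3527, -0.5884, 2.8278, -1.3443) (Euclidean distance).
(2, 0, 3, -1)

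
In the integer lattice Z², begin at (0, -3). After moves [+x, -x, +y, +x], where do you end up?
(1, -2)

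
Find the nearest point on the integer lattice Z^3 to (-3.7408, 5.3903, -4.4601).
(-4, 5, -4)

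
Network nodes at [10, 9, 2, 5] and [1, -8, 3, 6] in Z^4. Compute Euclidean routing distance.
19.2873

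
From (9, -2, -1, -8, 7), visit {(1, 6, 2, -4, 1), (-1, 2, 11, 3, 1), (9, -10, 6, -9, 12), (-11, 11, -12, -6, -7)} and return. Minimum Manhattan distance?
194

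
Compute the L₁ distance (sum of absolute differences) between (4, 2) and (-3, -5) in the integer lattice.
14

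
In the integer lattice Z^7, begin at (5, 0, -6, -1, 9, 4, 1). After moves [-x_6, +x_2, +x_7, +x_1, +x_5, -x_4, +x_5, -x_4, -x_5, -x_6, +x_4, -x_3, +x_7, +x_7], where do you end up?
(6, 1, -7, -2, 10, 2, 4)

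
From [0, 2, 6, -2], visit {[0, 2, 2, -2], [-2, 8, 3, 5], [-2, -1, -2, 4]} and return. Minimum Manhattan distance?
52
(one optimal route: (0, 2, 6, -2) → (0, 2, 2, -2) → (-2, -1, -2, 4) → (-2, 8, 3, 5) → (0, 2, 6, -2))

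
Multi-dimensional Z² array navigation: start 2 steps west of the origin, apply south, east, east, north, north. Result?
(0, 1)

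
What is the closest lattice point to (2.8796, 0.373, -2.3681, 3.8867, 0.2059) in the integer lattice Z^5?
(3, 0, -2, 4, 0)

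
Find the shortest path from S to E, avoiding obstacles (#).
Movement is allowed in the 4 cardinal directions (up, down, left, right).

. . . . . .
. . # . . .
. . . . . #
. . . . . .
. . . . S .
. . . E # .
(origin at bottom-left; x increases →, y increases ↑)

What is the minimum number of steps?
2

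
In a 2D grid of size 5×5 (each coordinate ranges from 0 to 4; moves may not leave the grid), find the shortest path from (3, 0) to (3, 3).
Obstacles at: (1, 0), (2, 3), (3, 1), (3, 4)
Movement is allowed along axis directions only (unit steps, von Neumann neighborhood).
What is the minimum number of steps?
5
(one shortest path: (3, 0) → (2, 0) → (2, 1) → (2, 2) → (3, 2) → (3, 3))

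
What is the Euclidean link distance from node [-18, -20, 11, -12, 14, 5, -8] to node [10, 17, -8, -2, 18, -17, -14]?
56.1249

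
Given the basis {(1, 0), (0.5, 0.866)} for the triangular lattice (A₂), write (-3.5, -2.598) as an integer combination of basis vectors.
-2b₁ - 3b₂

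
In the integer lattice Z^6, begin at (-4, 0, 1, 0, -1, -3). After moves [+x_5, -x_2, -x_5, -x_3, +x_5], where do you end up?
(-4, -1, 0, 0, 0, -3)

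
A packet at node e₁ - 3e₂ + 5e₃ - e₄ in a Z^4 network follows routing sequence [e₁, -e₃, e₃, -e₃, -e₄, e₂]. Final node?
(2, -2, 4, -2)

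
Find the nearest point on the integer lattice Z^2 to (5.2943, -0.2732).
(5, 0)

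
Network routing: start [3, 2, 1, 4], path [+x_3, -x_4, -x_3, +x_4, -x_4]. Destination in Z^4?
(3, 2, 1, 3)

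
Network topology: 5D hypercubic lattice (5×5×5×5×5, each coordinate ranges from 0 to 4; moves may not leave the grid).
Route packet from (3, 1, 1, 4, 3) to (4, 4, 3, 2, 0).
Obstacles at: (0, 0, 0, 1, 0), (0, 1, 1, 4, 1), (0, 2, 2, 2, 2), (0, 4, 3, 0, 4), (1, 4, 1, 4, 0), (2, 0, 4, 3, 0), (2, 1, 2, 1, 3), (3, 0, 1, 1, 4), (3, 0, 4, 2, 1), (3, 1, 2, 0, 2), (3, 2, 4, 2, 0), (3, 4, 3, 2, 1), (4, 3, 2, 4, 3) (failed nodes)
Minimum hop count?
11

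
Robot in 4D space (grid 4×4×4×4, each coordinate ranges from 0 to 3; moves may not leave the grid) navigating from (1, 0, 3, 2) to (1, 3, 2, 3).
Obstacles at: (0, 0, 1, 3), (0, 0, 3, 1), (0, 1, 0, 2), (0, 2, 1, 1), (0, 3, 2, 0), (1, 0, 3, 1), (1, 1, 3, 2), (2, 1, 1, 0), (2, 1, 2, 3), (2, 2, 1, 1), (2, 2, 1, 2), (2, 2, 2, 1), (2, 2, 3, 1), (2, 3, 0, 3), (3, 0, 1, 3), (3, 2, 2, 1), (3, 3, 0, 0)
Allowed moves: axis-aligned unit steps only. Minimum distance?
5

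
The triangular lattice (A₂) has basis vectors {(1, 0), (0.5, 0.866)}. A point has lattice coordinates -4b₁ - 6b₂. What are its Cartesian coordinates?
(-7, -5.196)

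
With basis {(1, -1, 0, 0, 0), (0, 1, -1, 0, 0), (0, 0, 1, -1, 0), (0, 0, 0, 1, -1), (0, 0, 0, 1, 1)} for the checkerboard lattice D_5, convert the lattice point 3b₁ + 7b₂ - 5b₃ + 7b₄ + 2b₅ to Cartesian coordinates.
(3, 4, -12, 14, -5)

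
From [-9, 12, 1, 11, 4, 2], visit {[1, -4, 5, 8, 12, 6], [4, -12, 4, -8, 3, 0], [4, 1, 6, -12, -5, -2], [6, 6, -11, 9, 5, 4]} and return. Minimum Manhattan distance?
216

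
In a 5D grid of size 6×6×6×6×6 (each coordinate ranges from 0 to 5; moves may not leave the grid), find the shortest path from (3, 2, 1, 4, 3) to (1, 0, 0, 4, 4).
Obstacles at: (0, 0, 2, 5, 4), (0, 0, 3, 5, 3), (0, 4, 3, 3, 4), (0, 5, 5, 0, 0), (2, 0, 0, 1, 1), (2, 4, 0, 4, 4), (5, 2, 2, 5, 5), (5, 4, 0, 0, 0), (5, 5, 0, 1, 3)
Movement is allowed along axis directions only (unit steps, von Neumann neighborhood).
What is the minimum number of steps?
6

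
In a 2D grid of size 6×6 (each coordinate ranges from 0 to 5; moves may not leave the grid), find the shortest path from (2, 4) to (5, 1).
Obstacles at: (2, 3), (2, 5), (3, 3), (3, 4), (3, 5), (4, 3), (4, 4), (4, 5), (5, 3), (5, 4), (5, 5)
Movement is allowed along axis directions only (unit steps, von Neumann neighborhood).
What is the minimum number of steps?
8
(one shortest path: (2, 4) → (1, 4) → (1, 3) → (1, 2) → (2, 2) → (3, 2) → (4, 2) → (5, 2) → (5, 1))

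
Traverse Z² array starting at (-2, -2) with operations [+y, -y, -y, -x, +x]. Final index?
(-2, -3)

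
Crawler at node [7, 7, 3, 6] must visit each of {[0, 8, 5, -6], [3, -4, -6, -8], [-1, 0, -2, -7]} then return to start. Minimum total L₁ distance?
90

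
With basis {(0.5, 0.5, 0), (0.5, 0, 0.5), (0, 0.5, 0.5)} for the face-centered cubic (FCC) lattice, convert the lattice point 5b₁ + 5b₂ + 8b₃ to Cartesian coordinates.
(5, 6.5, 6.5)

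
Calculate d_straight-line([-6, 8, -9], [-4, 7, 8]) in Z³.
17.1464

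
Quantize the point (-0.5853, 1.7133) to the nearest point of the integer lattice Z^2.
(-1, 2)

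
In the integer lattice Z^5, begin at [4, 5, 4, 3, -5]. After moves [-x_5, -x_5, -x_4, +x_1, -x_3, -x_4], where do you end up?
(5, 5, 3, 1, -7)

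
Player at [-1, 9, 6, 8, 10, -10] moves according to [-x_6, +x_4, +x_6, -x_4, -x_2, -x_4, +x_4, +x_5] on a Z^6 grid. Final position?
(-1, 8, 6, 8, 11, -10)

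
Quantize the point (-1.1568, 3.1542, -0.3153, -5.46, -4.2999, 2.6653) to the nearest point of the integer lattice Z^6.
(-1, 3, 0, -5, -4, 3)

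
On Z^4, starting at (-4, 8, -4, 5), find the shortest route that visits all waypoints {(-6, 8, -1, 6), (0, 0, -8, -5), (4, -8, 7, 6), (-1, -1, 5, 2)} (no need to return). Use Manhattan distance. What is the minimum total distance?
78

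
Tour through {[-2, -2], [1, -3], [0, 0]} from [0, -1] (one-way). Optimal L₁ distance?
9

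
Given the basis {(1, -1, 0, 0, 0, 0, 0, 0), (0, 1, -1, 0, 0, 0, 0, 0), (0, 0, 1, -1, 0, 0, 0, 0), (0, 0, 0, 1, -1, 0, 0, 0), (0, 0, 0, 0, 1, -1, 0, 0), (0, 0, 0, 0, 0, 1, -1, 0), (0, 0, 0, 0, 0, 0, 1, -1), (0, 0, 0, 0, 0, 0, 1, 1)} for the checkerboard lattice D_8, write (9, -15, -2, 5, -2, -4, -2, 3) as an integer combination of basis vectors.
9b₁ - 6b₂ - 8b₃ - 3b₄ - 5b₅ - 9b₆ - 7b₇ - 4b₈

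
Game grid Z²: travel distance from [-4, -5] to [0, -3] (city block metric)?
6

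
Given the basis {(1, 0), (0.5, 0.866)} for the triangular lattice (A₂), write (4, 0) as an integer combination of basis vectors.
4b₁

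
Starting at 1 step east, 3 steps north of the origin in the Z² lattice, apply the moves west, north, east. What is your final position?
(1, 4)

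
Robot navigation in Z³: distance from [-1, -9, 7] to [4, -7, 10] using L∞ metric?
5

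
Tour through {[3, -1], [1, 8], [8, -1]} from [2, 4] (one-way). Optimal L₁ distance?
21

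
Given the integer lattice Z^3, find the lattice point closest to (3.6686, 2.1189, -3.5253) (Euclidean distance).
(4, 2, -4)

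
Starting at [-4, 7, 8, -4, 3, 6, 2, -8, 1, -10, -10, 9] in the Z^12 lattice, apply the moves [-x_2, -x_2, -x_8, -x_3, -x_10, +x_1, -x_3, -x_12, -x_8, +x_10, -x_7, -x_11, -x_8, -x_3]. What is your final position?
(-3, 5, 5, -4, 3, 6, 1, -11, 1, -10, -11, 8)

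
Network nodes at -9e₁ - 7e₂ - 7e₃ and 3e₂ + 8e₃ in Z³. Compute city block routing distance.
34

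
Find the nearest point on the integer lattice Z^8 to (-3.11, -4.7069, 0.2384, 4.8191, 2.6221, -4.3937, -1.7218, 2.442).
(-3, -5, 0, 5, 3, -4, -2, 2)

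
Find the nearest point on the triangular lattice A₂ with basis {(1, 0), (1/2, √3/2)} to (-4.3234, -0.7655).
(-4.5, -0.866)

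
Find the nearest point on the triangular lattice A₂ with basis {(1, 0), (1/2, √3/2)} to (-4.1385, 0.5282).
(-4.5, 0.866)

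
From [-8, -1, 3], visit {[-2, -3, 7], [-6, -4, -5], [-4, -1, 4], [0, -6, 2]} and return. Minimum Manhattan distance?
50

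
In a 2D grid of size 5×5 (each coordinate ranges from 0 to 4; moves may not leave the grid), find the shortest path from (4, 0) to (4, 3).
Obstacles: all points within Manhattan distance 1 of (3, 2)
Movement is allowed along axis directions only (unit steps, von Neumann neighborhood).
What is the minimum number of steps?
11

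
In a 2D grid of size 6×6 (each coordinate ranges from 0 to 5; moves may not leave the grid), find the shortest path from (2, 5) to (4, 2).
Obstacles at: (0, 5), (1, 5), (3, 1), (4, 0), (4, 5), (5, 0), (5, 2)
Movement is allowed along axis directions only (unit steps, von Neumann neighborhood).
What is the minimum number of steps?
5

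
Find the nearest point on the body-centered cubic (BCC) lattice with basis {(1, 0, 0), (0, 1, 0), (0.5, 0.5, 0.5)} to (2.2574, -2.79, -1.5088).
(2.5, -2.5, -1.5)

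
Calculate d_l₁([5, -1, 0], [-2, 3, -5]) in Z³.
16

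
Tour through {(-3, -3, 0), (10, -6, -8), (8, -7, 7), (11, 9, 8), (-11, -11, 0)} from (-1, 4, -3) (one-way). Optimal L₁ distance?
100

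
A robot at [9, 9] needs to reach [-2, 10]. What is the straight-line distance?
11.0454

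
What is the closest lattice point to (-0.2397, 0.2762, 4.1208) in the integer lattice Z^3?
(0, 0, 4)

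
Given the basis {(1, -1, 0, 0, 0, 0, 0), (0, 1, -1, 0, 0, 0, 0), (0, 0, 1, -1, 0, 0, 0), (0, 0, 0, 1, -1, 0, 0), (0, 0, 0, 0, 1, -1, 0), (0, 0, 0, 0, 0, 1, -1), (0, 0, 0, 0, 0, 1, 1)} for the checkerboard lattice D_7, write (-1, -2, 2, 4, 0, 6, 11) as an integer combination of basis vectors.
-b₁ - 3b₂ - b₃ + 3b₄ + 3b₅ - b₆ + 10b₇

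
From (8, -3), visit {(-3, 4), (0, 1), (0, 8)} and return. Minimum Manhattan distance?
44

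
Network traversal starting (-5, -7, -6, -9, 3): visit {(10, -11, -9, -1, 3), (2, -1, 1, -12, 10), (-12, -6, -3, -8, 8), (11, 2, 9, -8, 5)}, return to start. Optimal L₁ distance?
146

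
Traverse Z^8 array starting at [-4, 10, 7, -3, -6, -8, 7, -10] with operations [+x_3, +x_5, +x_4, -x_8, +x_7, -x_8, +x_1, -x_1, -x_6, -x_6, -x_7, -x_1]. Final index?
(-5, 10, 8, -2, -5, -10, 7, -12)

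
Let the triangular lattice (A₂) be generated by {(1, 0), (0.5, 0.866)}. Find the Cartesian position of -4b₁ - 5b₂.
(-6.5, -4.33)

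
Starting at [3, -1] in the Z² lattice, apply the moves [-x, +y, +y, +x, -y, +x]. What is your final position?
(4, 0)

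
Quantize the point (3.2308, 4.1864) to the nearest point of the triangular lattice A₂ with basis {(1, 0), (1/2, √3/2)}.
(3.5, 4.33)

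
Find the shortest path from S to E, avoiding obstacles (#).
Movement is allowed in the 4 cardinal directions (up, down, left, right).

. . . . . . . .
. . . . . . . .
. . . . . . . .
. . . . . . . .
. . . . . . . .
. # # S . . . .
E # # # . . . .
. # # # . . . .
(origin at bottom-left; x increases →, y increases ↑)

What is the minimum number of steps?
6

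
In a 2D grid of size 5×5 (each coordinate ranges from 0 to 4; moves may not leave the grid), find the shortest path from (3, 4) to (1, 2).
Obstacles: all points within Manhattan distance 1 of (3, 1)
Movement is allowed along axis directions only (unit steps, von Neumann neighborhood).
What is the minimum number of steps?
4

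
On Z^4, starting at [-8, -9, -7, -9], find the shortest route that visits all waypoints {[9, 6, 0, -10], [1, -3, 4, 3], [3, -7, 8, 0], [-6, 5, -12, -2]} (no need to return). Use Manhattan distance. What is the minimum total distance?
111
(one optimal route: (-8, -9, -7, -9) → (-6, 5, -12, -2) → (9, 6, 0, -10) → (1, -3, 4, 3) → (3, -7, 8, 0))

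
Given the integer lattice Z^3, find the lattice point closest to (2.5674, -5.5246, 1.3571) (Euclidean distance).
(3, -6, 1)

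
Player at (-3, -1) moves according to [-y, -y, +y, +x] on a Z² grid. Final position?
(-2, -2)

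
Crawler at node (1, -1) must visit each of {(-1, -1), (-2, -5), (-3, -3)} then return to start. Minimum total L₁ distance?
16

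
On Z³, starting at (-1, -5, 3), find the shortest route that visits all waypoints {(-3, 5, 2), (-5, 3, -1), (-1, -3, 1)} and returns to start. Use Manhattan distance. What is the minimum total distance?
36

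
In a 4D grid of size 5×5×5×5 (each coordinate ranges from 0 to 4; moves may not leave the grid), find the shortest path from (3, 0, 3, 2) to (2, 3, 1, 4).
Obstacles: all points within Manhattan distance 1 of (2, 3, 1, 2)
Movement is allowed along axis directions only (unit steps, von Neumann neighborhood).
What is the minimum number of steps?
8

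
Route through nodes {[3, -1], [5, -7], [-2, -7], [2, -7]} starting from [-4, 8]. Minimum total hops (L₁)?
31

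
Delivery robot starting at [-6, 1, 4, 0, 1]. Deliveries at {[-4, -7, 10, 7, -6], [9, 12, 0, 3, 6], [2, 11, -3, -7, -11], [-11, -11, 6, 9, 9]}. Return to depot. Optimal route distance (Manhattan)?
200
(one optimal route: (-6, 1, 4, 0, 1) → (9, 12, 0, 3, 6) → (2, 11, -3, -7, -11) → (-4, -7, 10, 7, -6) → (-11, -11, 6, 9, 9) → (-6, 1, 4, 0, 1))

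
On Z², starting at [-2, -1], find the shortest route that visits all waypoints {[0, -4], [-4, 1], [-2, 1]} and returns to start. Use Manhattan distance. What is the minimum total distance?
18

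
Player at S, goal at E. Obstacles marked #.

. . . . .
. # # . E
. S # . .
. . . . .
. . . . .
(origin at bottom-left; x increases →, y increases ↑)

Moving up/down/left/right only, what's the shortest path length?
6
(one shortest path: (1, 2) → (1, 1) → (2, 1) → (3, 1) → (4, 1) → (4, 2) → (4, 3))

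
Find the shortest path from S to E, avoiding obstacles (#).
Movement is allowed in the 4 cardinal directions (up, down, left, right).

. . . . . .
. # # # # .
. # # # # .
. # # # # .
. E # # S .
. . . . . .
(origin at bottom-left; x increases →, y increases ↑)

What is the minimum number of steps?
5
(one shortest path: (4, 1) → (4, 0) → (3, 0) → (2, 0) → (1, 0) → (1, 1))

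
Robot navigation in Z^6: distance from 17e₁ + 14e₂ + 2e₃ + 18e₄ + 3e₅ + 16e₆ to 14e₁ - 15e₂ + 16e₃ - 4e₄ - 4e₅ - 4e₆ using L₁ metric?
95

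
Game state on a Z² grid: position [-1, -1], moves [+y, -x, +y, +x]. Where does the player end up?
(-1, 1)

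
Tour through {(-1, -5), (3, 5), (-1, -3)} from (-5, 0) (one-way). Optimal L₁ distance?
23
(one optimal route: (-5, 0) → (-1, -5) → (-1, -3) → (3, 5))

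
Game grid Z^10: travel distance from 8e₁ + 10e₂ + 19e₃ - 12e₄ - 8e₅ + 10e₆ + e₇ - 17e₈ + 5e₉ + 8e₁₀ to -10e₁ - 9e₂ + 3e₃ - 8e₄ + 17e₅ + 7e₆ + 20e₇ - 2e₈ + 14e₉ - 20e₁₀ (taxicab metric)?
156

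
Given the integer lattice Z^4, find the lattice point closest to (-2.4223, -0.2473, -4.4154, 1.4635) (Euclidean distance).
(-2, 0, -4, 1)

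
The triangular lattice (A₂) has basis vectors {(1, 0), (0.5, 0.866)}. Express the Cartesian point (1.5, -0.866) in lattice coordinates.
2b₁ - b₂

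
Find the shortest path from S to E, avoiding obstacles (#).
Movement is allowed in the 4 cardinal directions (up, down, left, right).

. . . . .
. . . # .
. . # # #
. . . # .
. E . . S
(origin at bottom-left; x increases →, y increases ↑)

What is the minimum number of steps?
3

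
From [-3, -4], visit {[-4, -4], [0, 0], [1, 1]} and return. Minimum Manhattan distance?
20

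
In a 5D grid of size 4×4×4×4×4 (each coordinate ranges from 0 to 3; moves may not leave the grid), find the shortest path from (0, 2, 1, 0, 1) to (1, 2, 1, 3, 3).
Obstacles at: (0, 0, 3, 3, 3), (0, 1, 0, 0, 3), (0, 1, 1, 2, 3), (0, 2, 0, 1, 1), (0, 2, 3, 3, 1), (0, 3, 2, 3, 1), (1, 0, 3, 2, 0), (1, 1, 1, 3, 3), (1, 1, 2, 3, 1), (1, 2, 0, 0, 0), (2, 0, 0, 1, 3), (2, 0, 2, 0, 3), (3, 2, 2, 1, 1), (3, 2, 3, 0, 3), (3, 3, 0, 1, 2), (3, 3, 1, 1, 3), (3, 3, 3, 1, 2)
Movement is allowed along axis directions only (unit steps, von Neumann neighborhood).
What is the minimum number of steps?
6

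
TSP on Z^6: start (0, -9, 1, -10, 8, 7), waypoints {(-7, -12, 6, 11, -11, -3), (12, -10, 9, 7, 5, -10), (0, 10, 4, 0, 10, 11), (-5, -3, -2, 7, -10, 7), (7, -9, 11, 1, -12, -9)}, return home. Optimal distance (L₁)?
256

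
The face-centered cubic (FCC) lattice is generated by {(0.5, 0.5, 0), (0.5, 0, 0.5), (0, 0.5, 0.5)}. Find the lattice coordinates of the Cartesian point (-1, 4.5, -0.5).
4b₁ - 6b₂ + 5b₃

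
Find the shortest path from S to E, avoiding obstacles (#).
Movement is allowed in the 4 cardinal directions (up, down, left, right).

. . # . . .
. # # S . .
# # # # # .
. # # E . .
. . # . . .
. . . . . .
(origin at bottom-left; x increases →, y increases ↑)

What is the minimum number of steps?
6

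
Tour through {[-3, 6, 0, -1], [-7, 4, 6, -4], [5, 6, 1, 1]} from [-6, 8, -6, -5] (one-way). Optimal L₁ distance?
44
(one optimal route: (-6, 8, -6, -5) → (-7, 4, 6, -4) → (-3, 6, 0, -1) → (5, 6, 1, 1))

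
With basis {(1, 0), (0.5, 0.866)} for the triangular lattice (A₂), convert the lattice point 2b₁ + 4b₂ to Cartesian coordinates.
(4, 3.464)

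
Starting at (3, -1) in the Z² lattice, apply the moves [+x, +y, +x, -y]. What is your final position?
(5, -1)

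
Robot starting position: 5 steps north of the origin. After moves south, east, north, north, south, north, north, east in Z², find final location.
(2, 7)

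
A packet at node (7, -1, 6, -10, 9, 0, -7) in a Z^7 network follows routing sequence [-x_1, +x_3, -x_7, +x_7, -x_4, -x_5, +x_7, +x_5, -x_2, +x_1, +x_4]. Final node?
(7, -2, 7, -10, 9, 0, -6)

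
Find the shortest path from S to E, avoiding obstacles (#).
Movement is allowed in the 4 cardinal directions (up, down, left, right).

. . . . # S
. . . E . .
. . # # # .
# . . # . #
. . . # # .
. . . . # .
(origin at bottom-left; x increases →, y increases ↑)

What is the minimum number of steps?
3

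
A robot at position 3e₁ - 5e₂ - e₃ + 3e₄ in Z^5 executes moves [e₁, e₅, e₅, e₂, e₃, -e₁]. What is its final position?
(3, -4, 0, 3, 2)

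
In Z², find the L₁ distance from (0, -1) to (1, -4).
4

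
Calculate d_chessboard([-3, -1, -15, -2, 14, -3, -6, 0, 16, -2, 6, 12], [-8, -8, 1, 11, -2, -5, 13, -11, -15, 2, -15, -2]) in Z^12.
31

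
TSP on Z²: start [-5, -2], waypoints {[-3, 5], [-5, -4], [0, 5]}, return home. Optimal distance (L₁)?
28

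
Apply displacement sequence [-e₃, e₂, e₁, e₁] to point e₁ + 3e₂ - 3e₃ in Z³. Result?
(3, 4, -4)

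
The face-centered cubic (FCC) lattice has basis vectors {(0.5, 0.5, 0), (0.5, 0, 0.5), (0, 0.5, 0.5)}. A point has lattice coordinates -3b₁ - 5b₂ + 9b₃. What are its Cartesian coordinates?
(-4, 3, 2)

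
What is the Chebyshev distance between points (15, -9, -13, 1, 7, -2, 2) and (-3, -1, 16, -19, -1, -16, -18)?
29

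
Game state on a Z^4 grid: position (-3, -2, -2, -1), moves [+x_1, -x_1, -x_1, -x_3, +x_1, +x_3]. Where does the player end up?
(-3, -2, -2, -1)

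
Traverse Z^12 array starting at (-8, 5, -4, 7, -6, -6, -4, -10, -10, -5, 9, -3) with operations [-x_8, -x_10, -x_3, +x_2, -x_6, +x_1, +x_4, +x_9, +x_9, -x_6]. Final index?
(-7, 6, -5, 8, -6, -8, -4, -11, -8, -6, 9, -3)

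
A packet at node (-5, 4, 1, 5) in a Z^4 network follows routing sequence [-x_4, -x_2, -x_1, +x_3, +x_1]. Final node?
(-5, 3, 2, 4)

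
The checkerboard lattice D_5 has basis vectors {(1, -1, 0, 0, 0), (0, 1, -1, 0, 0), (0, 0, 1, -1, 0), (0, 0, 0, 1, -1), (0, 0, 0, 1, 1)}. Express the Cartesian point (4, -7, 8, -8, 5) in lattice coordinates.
4b₁ - 3b₂ + 5b₃ - 4b₄ + b₅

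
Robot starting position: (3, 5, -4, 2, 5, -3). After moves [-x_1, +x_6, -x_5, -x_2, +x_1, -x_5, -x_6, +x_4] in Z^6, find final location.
(3, 4, -4, 3, 3, -3)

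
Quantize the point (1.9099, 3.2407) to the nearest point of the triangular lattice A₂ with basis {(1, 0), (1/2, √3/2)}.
(2, 3.464)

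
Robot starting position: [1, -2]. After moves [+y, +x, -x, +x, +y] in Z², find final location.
(2, 0)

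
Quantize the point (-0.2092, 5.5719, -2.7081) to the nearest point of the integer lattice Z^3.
(0, 6, -3)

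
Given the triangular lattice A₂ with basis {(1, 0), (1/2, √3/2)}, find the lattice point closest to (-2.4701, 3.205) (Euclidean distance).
(-2, 3.464)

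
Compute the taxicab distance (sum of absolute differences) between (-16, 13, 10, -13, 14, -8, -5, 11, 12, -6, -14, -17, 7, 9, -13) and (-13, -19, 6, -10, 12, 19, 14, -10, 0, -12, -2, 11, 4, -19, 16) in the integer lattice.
229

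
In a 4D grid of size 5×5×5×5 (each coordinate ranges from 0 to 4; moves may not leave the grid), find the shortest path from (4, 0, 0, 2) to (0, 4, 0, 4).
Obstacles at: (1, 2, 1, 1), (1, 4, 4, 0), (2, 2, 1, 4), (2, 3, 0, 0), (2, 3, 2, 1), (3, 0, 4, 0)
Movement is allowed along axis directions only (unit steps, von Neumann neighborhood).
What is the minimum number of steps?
10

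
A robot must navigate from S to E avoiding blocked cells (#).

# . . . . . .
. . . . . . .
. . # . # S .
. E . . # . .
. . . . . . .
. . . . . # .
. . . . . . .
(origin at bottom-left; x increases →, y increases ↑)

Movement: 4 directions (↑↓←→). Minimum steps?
7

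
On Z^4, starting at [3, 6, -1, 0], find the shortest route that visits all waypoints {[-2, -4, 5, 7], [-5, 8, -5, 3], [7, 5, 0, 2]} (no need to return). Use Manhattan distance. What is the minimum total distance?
58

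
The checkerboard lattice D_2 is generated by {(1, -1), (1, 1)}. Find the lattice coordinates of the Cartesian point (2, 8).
-3b₁ + 5b₂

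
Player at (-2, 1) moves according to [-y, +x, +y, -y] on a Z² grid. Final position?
(-1, 0)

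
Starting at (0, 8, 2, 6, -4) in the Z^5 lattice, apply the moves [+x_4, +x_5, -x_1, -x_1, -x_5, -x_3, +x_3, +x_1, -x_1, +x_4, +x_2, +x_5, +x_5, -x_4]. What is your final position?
(-2, 9, 2, 7, -2)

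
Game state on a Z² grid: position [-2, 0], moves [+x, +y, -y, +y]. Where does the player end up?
(-1, 1)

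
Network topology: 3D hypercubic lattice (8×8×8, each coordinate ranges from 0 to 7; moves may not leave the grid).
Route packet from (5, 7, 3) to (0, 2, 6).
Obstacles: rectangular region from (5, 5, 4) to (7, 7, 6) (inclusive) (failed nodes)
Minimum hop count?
13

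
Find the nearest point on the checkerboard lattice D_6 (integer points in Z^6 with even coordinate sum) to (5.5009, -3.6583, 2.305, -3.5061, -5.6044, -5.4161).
(5, -4, 2, -4, -6, -5)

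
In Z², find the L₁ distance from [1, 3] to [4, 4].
4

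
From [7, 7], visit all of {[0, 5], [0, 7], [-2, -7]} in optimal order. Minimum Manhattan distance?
23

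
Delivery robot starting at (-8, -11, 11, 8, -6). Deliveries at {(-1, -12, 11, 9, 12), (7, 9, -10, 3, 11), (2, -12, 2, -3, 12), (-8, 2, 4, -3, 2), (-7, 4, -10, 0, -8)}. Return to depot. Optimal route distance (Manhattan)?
206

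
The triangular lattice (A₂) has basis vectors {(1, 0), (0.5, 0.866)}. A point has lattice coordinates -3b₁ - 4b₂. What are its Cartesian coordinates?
(-5, -3.464)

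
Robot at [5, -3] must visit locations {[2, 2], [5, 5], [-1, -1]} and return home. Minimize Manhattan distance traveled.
28
(one optimal route: (5, -3) → (5, 5) → (2, 2) → (-1, -1) → (5, -3))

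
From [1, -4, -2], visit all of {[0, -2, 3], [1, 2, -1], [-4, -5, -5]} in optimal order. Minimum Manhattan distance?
31
(one optimal route: (1, -4, -2) → (1, 2, -1) → (0, -2, 3) → (-4, -5, -5))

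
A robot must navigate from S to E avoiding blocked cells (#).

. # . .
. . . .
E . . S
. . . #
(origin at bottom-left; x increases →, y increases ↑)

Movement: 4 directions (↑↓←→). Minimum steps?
3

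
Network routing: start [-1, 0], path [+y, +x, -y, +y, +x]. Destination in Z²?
(1, 1)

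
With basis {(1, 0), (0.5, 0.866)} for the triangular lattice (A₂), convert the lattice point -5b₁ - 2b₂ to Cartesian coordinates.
(-6, -1.732)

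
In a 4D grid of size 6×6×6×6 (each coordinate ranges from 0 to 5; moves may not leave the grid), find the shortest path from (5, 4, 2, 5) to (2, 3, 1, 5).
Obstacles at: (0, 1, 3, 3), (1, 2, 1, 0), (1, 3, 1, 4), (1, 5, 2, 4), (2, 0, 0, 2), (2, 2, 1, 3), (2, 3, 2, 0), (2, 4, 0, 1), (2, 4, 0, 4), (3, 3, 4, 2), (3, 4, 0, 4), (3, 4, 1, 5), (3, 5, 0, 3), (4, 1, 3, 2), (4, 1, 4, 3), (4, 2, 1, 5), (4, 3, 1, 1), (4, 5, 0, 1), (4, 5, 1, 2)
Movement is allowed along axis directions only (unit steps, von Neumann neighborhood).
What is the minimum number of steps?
5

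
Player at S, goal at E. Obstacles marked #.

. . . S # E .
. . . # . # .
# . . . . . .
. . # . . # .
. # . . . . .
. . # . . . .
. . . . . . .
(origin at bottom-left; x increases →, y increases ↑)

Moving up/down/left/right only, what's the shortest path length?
10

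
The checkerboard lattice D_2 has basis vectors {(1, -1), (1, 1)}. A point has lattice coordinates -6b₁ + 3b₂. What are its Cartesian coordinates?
(-3, 9)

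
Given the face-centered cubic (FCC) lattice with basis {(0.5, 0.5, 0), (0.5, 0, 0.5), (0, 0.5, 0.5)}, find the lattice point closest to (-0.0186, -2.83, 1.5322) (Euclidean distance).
(0, -2.5, 1.5)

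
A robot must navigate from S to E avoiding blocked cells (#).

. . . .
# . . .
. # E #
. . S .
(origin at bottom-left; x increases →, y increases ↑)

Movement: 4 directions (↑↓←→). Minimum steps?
1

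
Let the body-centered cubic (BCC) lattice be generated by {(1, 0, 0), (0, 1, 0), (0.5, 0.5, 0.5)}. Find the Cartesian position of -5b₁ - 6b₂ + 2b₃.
(-4, -5, 1)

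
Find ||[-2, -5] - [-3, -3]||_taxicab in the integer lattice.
3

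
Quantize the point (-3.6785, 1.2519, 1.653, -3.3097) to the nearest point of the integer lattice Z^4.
(-4, 1, 2, -3)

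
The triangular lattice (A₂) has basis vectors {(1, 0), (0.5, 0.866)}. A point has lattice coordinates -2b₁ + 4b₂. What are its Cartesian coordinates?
(0, 3.464)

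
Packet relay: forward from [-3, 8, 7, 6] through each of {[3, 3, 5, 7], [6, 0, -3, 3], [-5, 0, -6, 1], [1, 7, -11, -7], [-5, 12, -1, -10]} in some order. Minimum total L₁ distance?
98
(one optimal route: (-3, 8, 7, 6) → (3, 3, 5, 7) → (6, 0, -3, 3) → (-5, 0, -6, 1) → (1, 7, -11, -7) → (-5, 12, -1, -10))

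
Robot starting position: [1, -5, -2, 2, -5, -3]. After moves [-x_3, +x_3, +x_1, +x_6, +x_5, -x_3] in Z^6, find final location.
(2, -5, -3, 2, -4, -2)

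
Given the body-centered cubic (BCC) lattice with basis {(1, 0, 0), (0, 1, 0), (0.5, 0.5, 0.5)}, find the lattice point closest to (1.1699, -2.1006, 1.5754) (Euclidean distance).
(1, -2, 2)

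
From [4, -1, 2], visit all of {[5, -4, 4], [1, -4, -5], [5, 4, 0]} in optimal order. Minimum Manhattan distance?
33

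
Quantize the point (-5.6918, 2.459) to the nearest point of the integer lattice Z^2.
(-6, 2)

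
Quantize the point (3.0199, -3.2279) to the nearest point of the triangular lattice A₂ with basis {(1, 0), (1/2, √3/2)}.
(3, -3.464)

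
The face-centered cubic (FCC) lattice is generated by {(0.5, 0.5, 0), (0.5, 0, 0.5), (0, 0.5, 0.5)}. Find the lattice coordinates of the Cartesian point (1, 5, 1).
5b₁ - 3b₂ + 5b₃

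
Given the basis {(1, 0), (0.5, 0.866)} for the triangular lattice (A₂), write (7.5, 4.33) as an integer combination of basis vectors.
5b₁ + 5b₂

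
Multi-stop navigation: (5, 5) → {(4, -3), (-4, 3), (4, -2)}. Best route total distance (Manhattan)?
23
(one optimal route: (5, 5) → (4, -3) → (4, -2) → (-4, 3))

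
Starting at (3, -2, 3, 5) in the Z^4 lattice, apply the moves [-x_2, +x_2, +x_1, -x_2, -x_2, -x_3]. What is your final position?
(4, -4, 2, 5)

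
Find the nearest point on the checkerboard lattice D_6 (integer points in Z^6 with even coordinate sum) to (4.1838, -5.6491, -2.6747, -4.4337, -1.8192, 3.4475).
(4, -6, -3, -4, -2, 3)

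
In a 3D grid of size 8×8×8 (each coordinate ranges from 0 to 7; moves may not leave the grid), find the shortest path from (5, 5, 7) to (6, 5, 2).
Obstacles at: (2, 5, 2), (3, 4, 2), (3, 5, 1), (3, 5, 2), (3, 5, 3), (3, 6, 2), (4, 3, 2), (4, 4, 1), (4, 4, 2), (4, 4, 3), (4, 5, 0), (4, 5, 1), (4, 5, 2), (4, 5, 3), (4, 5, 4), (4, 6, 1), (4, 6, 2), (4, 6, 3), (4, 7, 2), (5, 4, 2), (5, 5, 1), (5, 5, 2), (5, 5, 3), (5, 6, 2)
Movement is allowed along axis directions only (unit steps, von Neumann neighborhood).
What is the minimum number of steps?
6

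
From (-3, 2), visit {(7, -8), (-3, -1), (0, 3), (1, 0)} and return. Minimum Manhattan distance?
42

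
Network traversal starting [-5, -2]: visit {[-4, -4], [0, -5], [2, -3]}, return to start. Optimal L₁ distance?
20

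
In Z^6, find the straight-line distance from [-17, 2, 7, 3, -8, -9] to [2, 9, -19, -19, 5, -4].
42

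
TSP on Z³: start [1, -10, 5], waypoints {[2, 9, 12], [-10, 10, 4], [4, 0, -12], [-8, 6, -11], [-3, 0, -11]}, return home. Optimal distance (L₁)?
118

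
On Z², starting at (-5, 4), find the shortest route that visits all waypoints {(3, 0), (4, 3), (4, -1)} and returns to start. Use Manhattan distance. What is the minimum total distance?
28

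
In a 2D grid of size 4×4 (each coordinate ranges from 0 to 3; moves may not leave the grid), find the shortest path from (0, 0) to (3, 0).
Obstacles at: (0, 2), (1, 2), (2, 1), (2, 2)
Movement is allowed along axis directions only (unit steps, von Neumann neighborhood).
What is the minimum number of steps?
3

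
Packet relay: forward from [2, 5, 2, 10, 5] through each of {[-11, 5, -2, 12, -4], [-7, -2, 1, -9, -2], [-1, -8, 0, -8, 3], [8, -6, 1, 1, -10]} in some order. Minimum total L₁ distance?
118
(one optimal route: (2, 5, 2, 10, 5) → (-11, 5, -2, 12, -4) → (-7, -2, 1, -9, -2) → (-1, -8, 0, -8, 3) → (8, -6, 1, 1, -10))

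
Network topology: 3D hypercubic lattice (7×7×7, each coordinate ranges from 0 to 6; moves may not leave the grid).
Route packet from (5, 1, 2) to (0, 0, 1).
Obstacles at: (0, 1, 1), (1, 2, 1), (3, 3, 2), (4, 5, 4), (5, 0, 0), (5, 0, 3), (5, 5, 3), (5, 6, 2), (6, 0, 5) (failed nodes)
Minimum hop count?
7
(one shortest path: (5, 1, 2) → (4, 1, 2) → (3, 1, 2) → (2, 1, 2) → (1, 1, 2) → (0, 1, 2) → (0, 0, 2) → (0, 0, 1))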